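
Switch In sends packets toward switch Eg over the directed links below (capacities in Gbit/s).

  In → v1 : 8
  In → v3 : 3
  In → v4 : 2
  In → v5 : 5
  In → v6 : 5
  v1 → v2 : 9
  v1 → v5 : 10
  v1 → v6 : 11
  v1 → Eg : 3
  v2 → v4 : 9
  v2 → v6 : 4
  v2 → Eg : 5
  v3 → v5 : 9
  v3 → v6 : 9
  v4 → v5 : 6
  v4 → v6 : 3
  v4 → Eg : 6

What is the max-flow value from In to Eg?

Augment In→v1→Eg: bottleneck 3, flow now 3.
Augment In→v4→Eg: bottleneck 2, flow now 5.
Augment In→v1→v2→Eg: bottleneck 5, flow now 10.
No augmenting path remains; maximum flow = 10.
In the residual graph, reachable from In: {In, v3, v5, v6}.
Min-cut edges: In→v1 (8), In→v4 (2); capacity 8 + 2 = 10.
This cut is saturated, so no flow can exceed 10.

10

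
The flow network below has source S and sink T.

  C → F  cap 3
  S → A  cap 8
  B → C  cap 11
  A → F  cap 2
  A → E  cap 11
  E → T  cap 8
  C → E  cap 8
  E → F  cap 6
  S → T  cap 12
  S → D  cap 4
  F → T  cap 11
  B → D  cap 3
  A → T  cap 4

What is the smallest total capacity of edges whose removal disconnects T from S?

20

Augment S→T: bottleneck 12, flow now 12.
Augment S→A→T: bottleneck 4, flow now 16.
Augment S→A→E→T: bottleneck 4, flow now 20.
No augmenting path remains; maximum flow = 20.
By max-flow min-cut, the minimum cut capacity equals the max flow.
In the residual graph, reachable from S: {S, D}.
Min-cut edges: S→A (8), S→T (12); capacity 8 + 12 = 20.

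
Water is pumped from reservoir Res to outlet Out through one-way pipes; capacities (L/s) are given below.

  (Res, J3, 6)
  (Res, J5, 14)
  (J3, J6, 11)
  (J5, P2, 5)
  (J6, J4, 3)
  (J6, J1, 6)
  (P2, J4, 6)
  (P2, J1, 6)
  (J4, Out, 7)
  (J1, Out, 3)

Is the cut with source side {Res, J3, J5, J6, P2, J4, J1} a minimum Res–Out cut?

Yes — it is a minimum cut (capacity 10).

Given cut capacity: 7 + 3 = 10.
Augment Res→J3→J6→J4→Out: bottleneck 3, flow now 3.
Augment Res→J3→J6→J1→Out: bottleneck 3, flow now 6.
Augment Res→J5→P2→J4→Out: bottleneck 4, flow now 10.
No augmenting path remains; maximum flow = 10.
Cut capacity 10 equals the max flow, so it is a minimum cut.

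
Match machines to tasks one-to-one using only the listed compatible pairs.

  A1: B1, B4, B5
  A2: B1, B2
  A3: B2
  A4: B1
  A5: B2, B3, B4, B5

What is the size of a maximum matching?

4

Unit-capacity flow: source→left, listed edges, right→sink; max matching = max flow.
Augmenting path A1→B1 (+1); matched 1.
Augmenting path A2→B2 (+1); matched 2.
Augmenting path A5→B3 (+1); matched 3.
Augmenting path A4→B1→A1→B4 (+1); matched 4.
No augmenting path remains; maximum matching = 4.
König certificate: {A1, A5, B1, B2} is a vertex cover of size 4 (every listed pair touches it), so no matching can be larger.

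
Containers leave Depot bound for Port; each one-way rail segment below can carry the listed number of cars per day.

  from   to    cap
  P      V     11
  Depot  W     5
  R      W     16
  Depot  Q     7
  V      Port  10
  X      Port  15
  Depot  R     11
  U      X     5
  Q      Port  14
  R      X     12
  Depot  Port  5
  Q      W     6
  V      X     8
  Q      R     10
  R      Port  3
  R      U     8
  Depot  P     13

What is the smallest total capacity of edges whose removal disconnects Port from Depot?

34

Augment Depot→Port: bottleneck 5, flow now 5.
Augment Depot→Q→Port: bottleneck 7, flow now 12.
Augment Depot→R→Port: bottleneck 3, flow now 15.
Augment Depot→P→V→Port: bottleneck 10, flow now 25.
Augment Depot→R→X→Port: bottleneck 8, flow now 33.
Augment Depot→P→V→X→Port: bottleneck 1, flow now 34.
No augmenting path remains; maximum flow = 34.
By max-flow min-cut, the minimum cut capacity equals the max flow.
In the residual graph, reachable from Depot: {Depot, P, W}.
Min-cut edges: Depot→Q (7), Depot→R (11), Depot→Port (5), P→V (11); capacity 7 + 11 + 5 + 11 = 34.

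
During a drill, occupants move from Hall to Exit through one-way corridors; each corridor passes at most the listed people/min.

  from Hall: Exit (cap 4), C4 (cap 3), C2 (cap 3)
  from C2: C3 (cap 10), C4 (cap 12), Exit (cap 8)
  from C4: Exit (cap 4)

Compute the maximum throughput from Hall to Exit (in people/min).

Augment Hall→Exit: bottleneck 4, flow now 4.
Augment Hall→C2→Exit: bottleneck 3, flow now 7.
Augment Hall→C4→Exit: bottleneck 3, flow now 10.
No augmenting path remains; maximum flow = 10.
In the residual graph, reachable from Hall: {Hall}.
Min-cut edges: Hall→C2 (3), Hall→C4 (3), Hall→Exit (4); capacity 3 + 3 + 4 = 10.
This cut is saturated, so no flow can exceed 10.

10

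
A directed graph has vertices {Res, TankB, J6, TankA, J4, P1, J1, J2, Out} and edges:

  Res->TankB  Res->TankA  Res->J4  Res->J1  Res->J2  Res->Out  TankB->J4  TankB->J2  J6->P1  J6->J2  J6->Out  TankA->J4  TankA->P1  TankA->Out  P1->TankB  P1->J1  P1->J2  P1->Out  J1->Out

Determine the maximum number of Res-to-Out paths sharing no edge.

Assign every edge capacity 1; by Menger, the answer equals the max flow.
Path Res→Out (+1); total 1.
Path Res→TankA→Out (+1); total 2.
Path Res→J1→Out (+1); total 3.
No residual Res→Out path; max flow = 3.
Certifying cut of size 3: {Res→J1, Res→Out, Res→TankA}.

3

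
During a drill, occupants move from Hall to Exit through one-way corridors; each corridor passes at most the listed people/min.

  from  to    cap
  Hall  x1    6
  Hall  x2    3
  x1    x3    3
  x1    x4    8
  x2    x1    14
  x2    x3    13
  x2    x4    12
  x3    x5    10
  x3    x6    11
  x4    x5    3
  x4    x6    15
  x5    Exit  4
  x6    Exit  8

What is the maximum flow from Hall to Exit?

Augment Hall→x1→x3→x5→Exit: bottleneck 3, flow now 3.
Augment Hall→x1→x4→x5→Exit: bottleneck 1, flow now 4.
Augment Hall→x1→x4→x6→Exit: bottleneck 2, flow now 6.
Augment Hall→x2→x3→x6→Exit: bottleneck 3, flow now 9.
No augmenting path remains; maximum flow = 9.
In the residual graph, reachable from Hall: {Hall}.
Min-cut edges: Hall→x1 (6), Hall→x2 (3); capacity 6 + 3 = 9.
This cut is saturated, so no flow can exceed 9.

9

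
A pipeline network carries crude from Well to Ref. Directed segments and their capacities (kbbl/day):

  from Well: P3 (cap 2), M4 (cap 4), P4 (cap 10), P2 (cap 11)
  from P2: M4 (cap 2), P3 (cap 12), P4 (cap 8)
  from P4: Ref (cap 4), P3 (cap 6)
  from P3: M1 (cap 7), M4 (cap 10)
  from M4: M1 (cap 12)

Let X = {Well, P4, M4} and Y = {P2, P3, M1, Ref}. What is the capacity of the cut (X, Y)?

35

Edges leaving {Well, P4, M4}: Well→P2 (11), Well→P3 (2), P4→P3 (6), P4→Ref (4), M4→M1 (12).
Cut capacity = 11 + 2 + 6 + 4 + 12 = 35.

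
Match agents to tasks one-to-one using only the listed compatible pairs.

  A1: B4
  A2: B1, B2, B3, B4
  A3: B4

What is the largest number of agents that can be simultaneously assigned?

Unit-capacity flow: source→left, listed edges, right→sink; max matching = max flow.
Augmenting path A1→B4 (+1); matched 1.
Augmenting path A2→B1 (+1); matched 2.
No augmenting path remains; maximum matching = 2.
König certificate: {A2, B4} is a vertex cover of size 2 (every listed pair touches it), so no matching can be larger.

2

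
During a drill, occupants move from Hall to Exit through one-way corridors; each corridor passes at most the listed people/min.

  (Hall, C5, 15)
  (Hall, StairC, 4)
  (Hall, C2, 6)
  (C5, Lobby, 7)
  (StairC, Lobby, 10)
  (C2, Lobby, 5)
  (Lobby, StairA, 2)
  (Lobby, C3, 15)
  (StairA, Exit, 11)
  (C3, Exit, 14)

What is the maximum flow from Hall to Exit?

16

Augment Hall→C5→Lobby→StairA→Exit: bottleneck 2, flow now 2.
Augment Hall→C5→Lobby→C3→Exit: bottleneck 5, flow now 7.
Augment Hall→StairC→Lobby→C3→Exit: bottleneck 4, flow now 11.
Augment Hall→C2→Lobby→C3→Exit: bottleneck 5, flow now 16.
No augmenting path remains; maximum flow = 16.
In the residual graph, reachable from Hall: {Hall, C5, C2}.
Min-cut edges: Hall→StairC (4), C5→Lobby (7), C2→Lobby (5); capacity 4 + 7 + 5 = 16.
This cut is saturated, so no flow can exceed 16.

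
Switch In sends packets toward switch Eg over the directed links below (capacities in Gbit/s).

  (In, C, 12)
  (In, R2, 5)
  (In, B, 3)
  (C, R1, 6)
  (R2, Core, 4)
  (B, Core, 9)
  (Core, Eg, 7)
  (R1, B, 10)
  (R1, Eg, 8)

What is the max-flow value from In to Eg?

Augment In→C→R1→Eg: bottleneck 6, flow now 6.
Augment In→R2→Core→Eg: bottleneck 4, flow now 10.
Augment In→B→Core→Eg: bottleneck 3, flow now 13.
No augmenting path remains; maximum flow = 13.
In the residual graph, reachable from In: {In, C, R2}.
Min-cut edges: In→B (3), C→R1 (6), R2→Core (4); capacity 3 + 6 + 4 = 13.
This cut is saturated, so no flow can exceed 13.

13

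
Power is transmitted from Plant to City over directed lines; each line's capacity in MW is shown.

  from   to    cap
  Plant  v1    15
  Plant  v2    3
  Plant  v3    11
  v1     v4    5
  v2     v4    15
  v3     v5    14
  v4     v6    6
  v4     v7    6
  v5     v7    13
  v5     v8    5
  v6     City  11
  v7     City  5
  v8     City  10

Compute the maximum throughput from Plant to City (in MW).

16

Augment Plant→v1→v4→v6→City: bottleneck 5, flow now 5.
Augment Plant→v2→v4→v6→City: bottleneck 1, flow now 6.
Augment Plant→v2→v4→v7→City: bottleneck 2, flow now 8.
Augment Plant→v3→v5→v7→City: bottleneck 3, flow now 11.
Augment Plant→v3→v5→v8→City: bottleneck 5, flow now 16.
No augmenting path remains; maximum flow = 16.
In the residual graph, reachable from Plant: {Plant, v1, v2, v3, v4, v5, v7}.
Min-cut edges: v4→v6 (6), v5→v8 (5), v7→City (5); capacity 6 + 5 + 5 = 16.
This cut is saturated, so no flow can exceed 16.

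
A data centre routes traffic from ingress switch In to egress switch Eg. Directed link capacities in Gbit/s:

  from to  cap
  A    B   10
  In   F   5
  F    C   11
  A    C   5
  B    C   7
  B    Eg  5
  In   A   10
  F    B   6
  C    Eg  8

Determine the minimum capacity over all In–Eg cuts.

13

Augment In→F→C→Eg: bottleneck 5, flow now 5.
Augment In→A→C→Eg: bottleneck 3, flow now 8.
Augment In→A→B→Eg: bottleneck 5, flow now 13.
No augmenting path remains; maximum flow = 13.
By max-flow min-cut, the minimum cut capacity equals the max flow.
In the residual graph, reachable from In: {In, F, A, C, B}.
Min-cut edges: C→Eg (8), B→Eg (5); capacity 8 + 5 = 13.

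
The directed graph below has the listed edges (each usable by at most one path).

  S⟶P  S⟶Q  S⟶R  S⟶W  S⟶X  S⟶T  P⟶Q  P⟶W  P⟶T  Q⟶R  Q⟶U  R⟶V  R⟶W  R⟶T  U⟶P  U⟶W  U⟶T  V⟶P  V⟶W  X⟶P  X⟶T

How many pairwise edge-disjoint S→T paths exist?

Assign every edge capacity 1; by Menger, the answer equals the max flow.
Path S→T (+1); total 1.
Path S→P→T (+1); total 2.
Path S→R→T (+1); total 3.
Path S→X→T (+1); total 4.
Path S→Q→U→T (+1); total 5.
No residual S→T path; max flow = 5.
Certifying cut of size 5: {S→P, S→Q, S→R, S→T, S→X}.

5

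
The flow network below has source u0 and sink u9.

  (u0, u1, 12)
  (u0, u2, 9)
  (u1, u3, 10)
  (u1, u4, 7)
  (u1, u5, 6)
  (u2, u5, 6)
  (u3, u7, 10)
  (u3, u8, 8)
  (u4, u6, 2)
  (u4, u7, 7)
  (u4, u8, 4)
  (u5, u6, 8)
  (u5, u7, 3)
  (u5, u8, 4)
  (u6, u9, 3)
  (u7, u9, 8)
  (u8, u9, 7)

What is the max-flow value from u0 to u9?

18

Augment u0→u1→u3→u7→u9: bottleneck 8, flow now 8.
Augment u0→u1→u3→u8→u9: bottleneck 2, flow now 10.
Augment u0→u1→u4→u6→u9: bottleneck 2, flow now 12.
Augment u0→u2→u5→u6→u9: bottleneck 1, flow now 13.
Augment u0→u2→u5→u8→u9: bottleneck 4, flow now 17.
Augment u0→u2→u5→u6→u4→u8→u9: bottleneck 1, flow now 18. (uses reverse residual edge)
No augmenting path remains; maximum flow = 18.
In the residual graph, reachable from u0: {u0, u2}.
Min-cut edges: u0→u1 (12), u2→u5 (6); capacity 12 + 6 = 18.
This cut is saturated, so no flow can exceed 18.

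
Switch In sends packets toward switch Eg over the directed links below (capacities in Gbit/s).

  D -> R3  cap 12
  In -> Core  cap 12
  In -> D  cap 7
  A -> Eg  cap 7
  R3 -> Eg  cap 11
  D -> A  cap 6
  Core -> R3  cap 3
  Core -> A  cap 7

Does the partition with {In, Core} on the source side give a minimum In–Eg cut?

Given cut capacity: 7 + 3 + 7 = 17.
Augment In→Core→R3→Eg: bottleneck 3, flow now 3.
Augment In→Core→A→Eg: bottleneck 7, flow now 10.
Augment In→D→R3→Eg: bottleneck 7, flow now 17.
No augmenting path remains; maximum flow = 17.
Cut capacity 17 equals the max flow, so it is a minimum cut.

Yes — it is a minimum cut (capacity 17).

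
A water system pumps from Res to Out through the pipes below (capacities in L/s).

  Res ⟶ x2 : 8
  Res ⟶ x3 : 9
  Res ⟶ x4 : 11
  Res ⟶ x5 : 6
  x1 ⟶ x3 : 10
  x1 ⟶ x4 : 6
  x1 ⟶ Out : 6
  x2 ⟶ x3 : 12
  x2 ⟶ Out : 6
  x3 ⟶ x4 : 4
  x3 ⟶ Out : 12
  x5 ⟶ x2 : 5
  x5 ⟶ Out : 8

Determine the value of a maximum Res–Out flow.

23

Augment Res→x2→Out: bottleneck 6, flow now 6.
Augment Res→x3→Out: bottleneck 9, flow now 15.
Augment Res→x5→Out: bottleneck 6, flow now 21.
Augment Res→x2→x3→Out: bottleneck 2, flow now 23.
No augmenting path remains; maximum flow = 23.
In the residual graph, reachable from Res: {Res, x4}.
Min-cut edges: Res→x2 (8), Res→x3 (9), Res→x5 (6); capacity 8 + 9 + 6 = 23.
This cut is saturated, so no flow can exceed 23.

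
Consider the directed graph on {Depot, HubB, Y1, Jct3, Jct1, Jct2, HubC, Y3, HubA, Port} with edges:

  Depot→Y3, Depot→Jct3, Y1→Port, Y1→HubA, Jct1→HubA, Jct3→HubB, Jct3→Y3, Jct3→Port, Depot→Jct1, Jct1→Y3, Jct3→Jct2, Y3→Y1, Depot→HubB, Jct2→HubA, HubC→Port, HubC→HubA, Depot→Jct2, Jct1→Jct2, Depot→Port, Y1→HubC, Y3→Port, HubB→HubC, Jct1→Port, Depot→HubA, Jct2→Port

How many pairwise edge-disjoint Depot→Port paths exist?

6

Assign every edge capacity 1; by Menger, the answer equals the max flow.
Path Depot→Port (+1); total 1.
Path Depot→Jct3→Port (+1); total 2.
Path Depot→Jct1→Port (+1); total 3.
Path Depot→Jct2→Port (+1); total 4.
Path Depot→Y3→Port (+1); total 5.
Path Depot→HubB→HubC→Port (+1); total 6.
No residual Depot→Port path; max flow = 6.
Certifying cut of size 6: {Depot→HubB, Depot→Jct1, Depot→Jct2, Depot→Jct3, Depot→Port, Depot→Y3}.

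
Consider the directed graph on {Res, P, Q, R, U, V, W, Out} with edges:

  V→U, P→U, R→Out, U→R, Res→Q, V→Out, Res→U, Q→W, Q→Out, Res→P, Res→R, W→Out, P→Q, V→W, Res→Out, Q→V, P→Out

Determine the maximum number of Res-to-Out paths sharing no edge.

Assign every edge capacity 1; by Menger, the answer equals the max flow.
Path Res→Out (+1); total 1.
Path Res→P→Out (+1); total 2.
Path Res→Q→Out (+1); total 3.
Path Res→R→Out (+1); total 4.
No residual Res→Out path; max flow = 4.
Certifying cut of size 4: {R→Out, Res→Out, Res→P, Res→Q}.

4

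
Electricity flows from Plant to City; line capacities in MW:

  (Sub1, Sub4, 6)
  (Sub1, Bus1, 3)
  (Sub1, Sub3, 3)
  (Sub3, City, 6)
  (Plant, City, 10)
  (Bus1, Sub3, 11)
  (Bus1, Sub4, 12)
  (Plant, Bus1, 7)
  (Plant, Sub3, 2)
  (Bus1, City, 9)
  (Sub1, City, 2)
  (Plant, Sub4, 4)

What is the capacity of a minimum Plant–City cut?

19

Augment Plant→City: bottleneck 10, flow now 10.
Augment Plant→Bus1→City: bottleneck 7, flow now 17.
Augment Plant→Sub3→City: bottleneck 2, flow now 19.
No augmenting path remains; maximum flow = 19.
By max-flow min-cut, the minimum cut capacity equals the max flow.
In the residual graph, reachable from Plant: {Plant, Sub4}.
Min-cut edges: Plant→Bus1 (7), Plant→Sub3 (2), Plant→City (10); capacity 7 + 2 + 10 = 19.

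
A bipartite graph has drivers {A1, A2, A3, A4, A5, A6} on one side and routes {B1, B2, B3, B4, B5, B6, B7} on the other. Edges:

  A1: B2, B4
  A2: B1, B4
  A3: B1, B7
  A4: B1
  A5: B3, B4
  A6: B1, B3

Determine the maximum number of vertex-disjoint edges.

5

Unit-capacity flow: source→left, listed edges, right→sink; max matching = max flow.
Augmenting path A1→B2 (+1); matched 1.
Augmenting path A2→B1 (+1); matched 2.
Augmenting path A3→B7 (+1); matched 3.
Augmenting path A5→B3 (+1); matched 4.
Augmenting path A4→B1→A2→B4 (+1); matched 5.
No augmenting path remains; maximum matching = 5.
König certificate: {A1, A3, B1, B3, B4} is a vertex cover of size 5 (every listed pair touches it), so no matching can be larger.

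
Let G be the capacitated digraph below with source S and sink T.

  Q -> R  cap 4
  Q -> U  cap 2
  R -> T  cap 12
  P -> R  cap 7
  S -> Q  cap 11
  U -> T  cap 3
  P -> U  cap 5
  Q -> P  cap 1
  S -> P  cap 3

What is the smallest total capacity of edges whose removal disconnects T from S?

Augment S→P→R→T: bottleneck 3, flow now 3.
Augment S→Q→R→T: bottleneck 4, flow now 7.
Augment S→Q→U→T: bottleneck 2, flow now 9.
Augment S→Q→P→R→T: bottleneck 1, flow now 10.
No augmenting path remains; maximum flow = 10.
By max-flow min-cut, the minimum cut capacity equals the max flow.
In the residual graph, reachable from S: {S, Q}.
Min-cut edges: S→P (3), Q→P (1), Q→R (4), Q→U (2); capacity 3 + 1 + 4 + 2 = 10.

10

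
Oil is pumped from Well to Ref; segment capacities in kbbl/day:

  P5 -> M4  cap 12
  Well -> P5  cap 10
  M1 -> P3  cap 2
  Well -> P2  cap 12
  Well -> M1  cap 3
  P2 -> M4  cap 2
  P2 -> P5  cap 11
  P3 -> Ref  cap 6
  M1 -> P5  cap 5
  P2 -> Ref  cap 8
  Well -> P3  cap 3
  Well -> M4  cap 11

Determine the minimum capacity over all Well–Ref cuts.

Augment Well→P2→Ref: bottleneck 8, flow now 8.
Augment Well→P3→Ref: bottleneck 3, flow now 11.
Augment Well→M1→P3→Ref: bottleneck 2, flow now 13.
No augmenting path remains; maximum flow = 13.
By max-flow min-cut, the minimum cut capacity equals the max flow.
In the residual graph, reachable from Well: {Well, P2, M1, P5, M4}.
Min-cut edges: Well→P3 (3), P2→Ref (8), M1→P3 (2); capacity 3 + 8 + 2 = 13.

13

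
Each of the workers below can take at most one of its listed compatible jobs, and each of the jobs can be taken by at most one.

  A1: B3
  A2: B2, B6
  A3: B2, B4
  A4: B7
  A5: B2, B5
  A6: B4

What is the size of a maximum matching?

6

Unit-capacity flow: source→left, listed edges, right→sink; max matching = max flow.
Augmenting path A1→B3 (+1); matched 1.
Augmenting path A2→B2 (+1); matched 2.
Augmenting path A3→B4 (+1); matched 3.
Augmenting path A4→B7 (+1); matched 4.
Augmenting path A5→B5 (+1); matched 5.
Augmenting path A6→B4→A3→B2→A2→B6 (+1); matched 6.
No augmenting path remains; maximum matching = 6.
König certificate: {A1, A2, A3, A4, A5, A6} is a vertex cover of size 6 (every listed pair touches it), so no matching can be larger.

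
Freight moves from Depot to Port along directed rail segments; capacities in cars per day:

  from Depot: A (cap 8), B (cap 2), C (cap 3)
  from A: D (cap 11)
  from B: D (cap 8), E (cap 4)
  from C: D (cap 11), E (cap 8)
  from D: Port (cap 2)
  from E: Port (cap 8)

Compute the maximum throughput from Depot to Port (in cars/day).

Augment Depot→A→D→Port: bottleneck 2, flow now 2.
Augment Depot→B→E→Port: bottleneck 2, flow now 4.
Augment Depot→C→E→Port: bottleneck 3, flow now 7.
No augmenting path remains; maximum flow = 7.
In the residual graph, reachable from Depot: {Depot, A, D}.
Min-cut edges: Depot→B (2), Depot→C (3), D→Port (2); capacity 2 + 3 + 2 = 7.
This cut is saturated, so no flow can exceed 7.

7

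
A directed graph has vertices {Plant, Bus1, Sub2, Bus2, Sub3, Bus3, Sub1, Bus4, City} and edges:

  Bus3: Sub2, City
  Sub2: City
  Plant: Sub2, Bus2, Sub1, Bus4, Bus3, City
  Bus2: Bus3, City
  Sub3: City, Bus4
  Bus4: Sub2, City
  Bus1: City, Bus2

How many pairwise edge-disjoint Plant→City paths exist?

5

Assign every edge capacity 1; by Menger, the answer equals the max flow.
Path Plant→City (+1); total 1.
Path Plant→Sub2→City (+1); total 2.
Path Plant→Bus2→City (+1); total 3.
Path Plant→Bus3→City (+1); total 4.
Path Plant→Bus4→City (+1); total 5.
No residual Plant→City path; max flow = 5.
Certifying cut of size 5: {Plant→Bus2, Plant→Bus3, Plant→Bus4, Plant→City, Plant→Sub2}.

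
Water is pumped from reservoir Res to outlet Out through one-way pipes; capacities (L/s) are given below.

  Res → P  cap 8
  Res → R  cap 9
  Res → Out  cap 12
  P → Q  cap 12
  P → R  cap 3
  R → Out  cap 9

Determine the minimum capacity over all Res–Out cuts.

21

Augment Res→Out: bottleneck 12, flow now 12.
Augment Res→R→Out: bottleneck 9, flow now 21.
No augmenting path remains; maximum flow = 21.
By max-flow min-cut, the minimum cut capacity equals the max flow.
In the residual graph, reachable from Res: {Res, P, Q, R}.
Min-cut edges: Res→Out (12), R→Out (9); capacity 12 + 9 = 21.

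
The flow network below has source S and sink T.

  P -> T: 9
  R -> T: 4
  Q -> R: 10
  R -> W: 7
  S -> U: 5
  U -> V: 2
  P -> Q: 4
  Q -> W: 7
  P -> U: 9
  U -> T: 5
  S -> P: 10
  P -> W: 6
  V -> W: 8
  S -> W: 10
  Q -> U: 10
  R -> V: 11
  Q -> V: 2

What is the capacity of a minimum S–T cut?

Augment S→P→T: bottleneck 9, flow now 9.
Augment S→U→T: bottleneck 5, flow now 14.
Augment S→P→Q→R→T: bottleneck 1, flow now 15.
No augmenting path remains; maximum flow = 15.
By max-flow min-cut, the minimum cut capacity equals the max flow.
In the residual graph, reachable from S: {S, W}.
Min-cut edges: S→P (10), S→U (5); capacity 10 + 5 = 15.

15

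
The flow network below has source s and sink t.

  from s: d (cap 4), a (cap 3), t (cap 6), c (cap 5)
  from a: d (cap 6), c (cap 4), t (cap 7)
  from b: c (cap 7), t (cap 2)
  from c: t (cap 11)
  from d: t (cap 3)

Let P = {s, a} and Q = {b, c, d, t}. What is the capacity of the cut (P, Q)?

Edges leaving {s, a}: s→c (5), s→d (4), s→t (6), a→c (4), a→d (6), a→t (7).
Cut capacity = 5 + 4 + 6 + 4 + 6 + 7 = 32.

32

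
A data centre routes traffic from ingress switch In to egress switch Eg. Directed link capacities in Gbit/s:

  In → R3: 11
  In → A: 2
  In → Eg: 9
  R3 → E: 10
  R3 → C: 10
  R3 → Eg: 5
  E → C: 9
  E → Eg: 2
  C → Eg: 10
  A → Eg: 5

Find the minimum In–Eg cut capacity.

22

Augment In→Eg: bottleneck 9, flow now 9.
Augment In→R3→Eg: bottleneck 5, flow now 14.
Augment In→A→Eg: bottleneck 2, flow now 16.
Augment In→R3→E→Eg: bottleneck 2, flow now 18.
Augment In→R3→C→Eg: bottleneck 4, flow now 22.
No augmenting path remains; maximum flow = 22.
By max-flow min-cut, the minimum cut capacity equals the max flow.
In the residual graph, reachable from In: {In}.
Min-cut edges: In→R3 (11), In→A (2), In→Eg (9); capacity 11 + 2 + 9 = 22.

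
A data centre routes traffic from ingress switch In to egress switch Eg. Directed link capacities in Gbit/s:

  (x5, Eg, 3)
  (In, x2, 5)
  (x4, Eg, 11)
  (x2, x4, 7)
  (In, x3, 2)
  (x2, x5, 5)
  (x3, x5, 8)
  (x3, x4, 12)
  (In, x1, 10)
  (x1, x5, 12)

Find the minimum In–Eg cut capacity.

Augment In→x1→x5→Eg: bottleneck 3, flow now 3.
Augment In→x2→x4→Eg: bottleneck 5, flow now 8.
Augment In→x3→x4→Eg: bottleneck 2, flow now 10.
No augmenting path remains; maximum flow = 10.
By max-flow min-cut, the minimum cut capacity equals the max flow.
In the residual graph, reachable from In: {In, x1, x5}.
Min-cut edges: In→x2 (5), In→x3 (2), x5→Eg (3); capacity 5 + 2 + 3 = 10.

10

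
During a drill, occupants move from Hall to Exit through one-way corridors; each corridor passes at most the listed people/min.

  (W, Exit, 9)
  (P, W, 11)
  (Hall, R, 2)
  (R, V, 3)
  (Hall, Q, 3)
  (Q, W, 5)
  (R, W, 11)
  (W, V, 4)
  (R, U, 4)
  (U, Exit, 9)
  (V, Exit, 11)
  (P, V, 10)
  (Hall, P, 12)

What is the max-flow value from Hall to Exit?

Augment Hall→P→V→Exit: bottleneck 10, flow now 10.
Augment Hall→P→W→Exit: bottleneck 2, flow now 12.
Augment Hall→Q→W→Exit: bottleneck 3, flow now 15.
Augment Hall→R→U→Exit: bottleneck 2, flow now 17.
No augmenting path remains; maximum flow = 17.
In the residual graph, reachable from Hall: {Hall}.
Min-cut edges: Hall→P (12), Hall→Q (3), Hall→R (2); capacity 12 + 3 + 2 = 17.
This cut is saturated, so no flow can exceed 17.

17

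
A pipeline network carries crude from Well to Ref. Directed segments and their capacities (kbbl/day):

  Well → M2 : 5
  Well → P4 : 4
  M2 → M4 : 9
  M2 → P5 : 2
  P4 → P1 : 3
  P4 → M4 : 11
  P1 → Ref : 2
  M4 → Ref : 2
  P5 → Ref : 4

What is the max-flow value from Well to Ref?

Augment Well→M2→M4→Ref: bottleneck 2, flow now 2.
Augment Well→M2→P5→Ref: bottleneck 2, flow now 4.
Augment Well→P4→P1→Ref: bottleneck 2, flow now 6.
No augmenting path remains; maximum flow = 6.
In the residual graph, reachable from Well: {Well, M2, P4, P1, M4}.
Min-cut edges: M2→P5 (2), P1→Ref (2), M4→Ref (2); capacity 2 + 2 + 2 = 6.
This cut is saturated, so no flow can exceed 6.

6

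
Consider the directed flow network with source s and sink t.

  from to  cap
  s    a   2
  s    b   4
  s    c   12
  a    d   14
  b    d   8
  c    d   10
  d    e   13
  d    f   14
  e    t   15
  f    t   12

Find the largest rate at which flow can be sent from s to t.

Augment s→a→d→e→t: bottleneck 2, flow now 2.
Augment s→b→d→e→t: bottleneck 4, flow now 6.
Augment s→c→d→e→t: bottleneck 7, flow now 13.
Augment s→c→d→f→t: bottleneck 3, flow now 16.
No augmenting path remains; maximum flow = 16.
In the residual graph, reachable from s: {s, c}.
Min-cut edges: s→a (2), s→b (4), c→d (10); capacity 2 + 4 + 10 = 16.
This cut is saturated, so no flow can exceed 16.

16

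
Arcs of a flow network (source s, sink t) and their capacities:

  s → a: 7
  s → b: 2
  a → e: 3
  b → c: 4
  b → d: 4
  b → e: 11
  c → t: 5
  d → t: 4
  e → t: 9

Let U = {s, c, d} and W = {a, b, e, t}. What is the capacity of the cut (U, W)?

18

Edges leaving {s, c, d}: s→a (7), s→b (2), c→t (5), d→t (4).
Cut capacity = 7 + 2 + 5 + 4 = 18.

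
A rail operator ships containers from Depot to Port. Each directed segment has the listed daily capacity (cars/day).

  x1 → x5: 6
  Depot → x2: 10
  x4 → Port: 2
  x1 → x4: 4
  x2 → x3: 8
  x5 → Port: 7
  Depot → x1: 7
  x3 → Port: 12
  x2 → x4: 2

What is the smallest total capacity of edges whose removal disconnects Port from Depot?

Augment Depot→x1→x4→Port: bottleneck 2, flow now 2.
Augment Depot→x1→x5→Port: bottleneck 5, flow now 7.
Augment Depot→x2→x3→Port: bottleneck 8, flow now 15.
Augment Depot→x2→x4→x1→x5→Port: bottleneck 1, flow now 16. (uses reverse residual edge)
No augmenting path remains; maximum flow = 16.
By max-flow min-cut, the minimum cut capacity equals the max flow.
In the residual graph, reachable from Depot: {Depot, x1, x2, x4}.
Min-cut edges: x1→x5 (6), x2→x3 (8), x4→Port (2); capacity 6 + 8 + 2 = 16.

16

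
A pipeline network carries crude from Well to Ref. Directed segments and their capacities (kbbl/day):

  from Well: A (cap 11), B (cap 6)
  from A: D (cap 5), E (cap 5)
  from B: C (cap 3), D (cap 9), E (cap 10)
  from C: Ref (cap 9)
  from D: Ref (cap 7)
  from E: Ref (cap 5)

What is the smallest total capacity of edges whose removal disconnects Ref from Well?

Augment Well→A→D→Ref: bottleneck 5, flow now 5.
Augment Well→A→E→Ref: bottleneck 5, flow now 10.
Augment Well→B→C→Ref: bottleneck 3, flow now 13.
Augment Well→B→D→Ref: bottleneck 2, flow now 15.
No augmenting path remains; maximum flow = 15.
By max-flow min-cut, the minimum cut capacity equals the max flow.
In the residual graph, reachable from Well: {Well, A, B, D, E}.
Min-cut edges: B→C (3), D→Ref (7), E→Ref (5); capacity 3 + 7 + 5 = 15.

15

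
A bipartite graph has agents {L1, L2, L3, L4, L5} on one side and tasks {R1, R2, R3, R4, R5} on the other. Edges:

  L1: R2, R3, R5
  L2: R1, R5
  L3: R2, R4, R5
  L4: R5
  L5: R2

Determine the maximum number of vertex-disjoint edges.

5

Unit-capacity flow: source→left, listed edges, right→sink; max matching = max flow.
Augmenting path L1→R2 (+1); matched 1.
Augmenting path L2→R1 (+1); matched 2.
Augmenting path L3→R4 (+1); matched 3.
Augmenting path L4→R5 (+1); matched 4.
Augmenting path L5→R2→L1→R3 (+1); matched 5.
No augmenting path remains; maximum matching = 5.
König certificate: {L1, L2, L3, L4, L5} is a vertex cover of size 5 (every listed pair touches it), so no matching can be larger.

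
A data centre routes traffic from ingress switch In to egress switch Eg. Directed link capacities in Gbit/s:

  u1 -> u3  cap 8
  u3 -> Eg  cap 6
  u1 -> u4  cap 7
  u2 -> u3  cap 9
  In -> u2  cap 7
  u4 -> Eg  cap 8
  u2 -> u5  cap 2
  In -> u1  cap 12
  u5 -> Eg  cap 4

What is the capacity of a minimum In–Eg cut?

15

Augment In→u1→u3→Eg: bottleneck 6, flow now 6.
Augment In→u1→u4→Eg: bottleneck 6, flow now 12.
Augment In→u2→u5→Eg: bottleneck 2, flow now 14.
Augment In→u2→u3→u1→u4→Eg: bottleneck 1, flow now 15. (uses reverse residual edge)
No augmenting path remains; maximum flow = 15.
By max-flow min-cut, the minimum cut capacity equals the max flow.
In the residual graph, reachable from In: {In, u1, u2, u3}.
Min-cut edges: u1→u4 (7), u2→u5 (2), u3→Eg (6); capacity 7 + 2 + 6 = 15.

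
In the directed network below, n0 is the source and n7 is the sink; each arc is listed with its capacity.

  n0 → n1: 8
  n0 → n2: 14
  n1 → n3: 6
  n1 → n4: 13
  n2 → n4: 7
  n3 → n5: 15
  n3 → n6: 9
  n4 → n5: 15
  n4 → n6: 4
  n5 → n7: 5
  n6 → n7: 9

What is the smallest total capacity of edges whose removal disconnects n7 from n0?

14

Augment n0→n1→n3→n5→n7: bottleneck 5, flow now 5.
Augment n0→n1→n3→n6→n7: bottleneck 1, flow now 6.
Augment n0→n1→n4→n6→n7: bottleneck 2, flow now 8.
Augment n0→n2→n4→n6→n7: bottleneck 2, flow now 10.
Augment n0→n2→n4→n5→n3→n6→n7: bottleneck 4, flow now 14. (uses reverse residual edge)
No augmenting path remains; maximum flow = 14.
By max-flow min-cut, the minimum cut capacity equals the max flow.
In the residual graph, reachable from n0: {n0, n1, n2, n3, n4, n5, n6}.
Min-cut edges: n5→n7 (5), n6→n7 (9); capacity 5 + 9 = 14.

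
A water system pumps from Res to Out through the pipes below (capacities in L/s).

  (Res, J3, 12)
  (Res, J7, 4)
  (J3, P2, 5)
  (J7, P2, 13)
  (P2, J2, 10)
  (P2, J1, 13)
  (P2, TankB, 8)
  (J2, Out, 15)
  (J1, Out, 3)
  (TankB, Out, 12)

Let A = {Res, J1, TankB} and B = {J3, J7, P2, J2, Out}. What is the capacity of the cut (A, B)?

Edges leaving {Res, J1, TankB}: Res→J3 (12), Res→J7 (4), J1→Out (3), TankB→Out (12).
Cut capacity = 12 + 4 + 3 + 12 = 31.

31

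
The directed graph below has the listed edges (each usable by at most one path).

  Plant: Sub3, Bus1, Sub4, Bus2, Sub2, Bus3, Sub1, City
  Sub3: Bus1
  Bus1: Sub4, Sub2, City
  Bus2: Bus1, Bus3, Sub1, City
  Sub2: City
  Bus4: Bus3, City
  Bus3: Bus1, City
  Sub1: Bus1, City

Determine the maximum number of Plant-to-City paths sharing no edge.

Assign every edge capacity 1; by Menger, the answer equals the max flow.
Path Plant→City (+1); total 1.
Path Plant→Bus1→City (+1); total 2.
Path Plant→Bus2→City (+1); total 3.
Path Plant→Sub2→City (+1); total 4.
Path Plant→Bus3→City (+1); total 5.
Path Plant→Sub1→City (+1); total 6.
No residual Plant→City path; max flow = 6.
Certifying cut of size 6: {Bus1→City, Plant→Bus2, Plant→Bus3, Plant→City, Plant→Sub1, Sub2→City}.

6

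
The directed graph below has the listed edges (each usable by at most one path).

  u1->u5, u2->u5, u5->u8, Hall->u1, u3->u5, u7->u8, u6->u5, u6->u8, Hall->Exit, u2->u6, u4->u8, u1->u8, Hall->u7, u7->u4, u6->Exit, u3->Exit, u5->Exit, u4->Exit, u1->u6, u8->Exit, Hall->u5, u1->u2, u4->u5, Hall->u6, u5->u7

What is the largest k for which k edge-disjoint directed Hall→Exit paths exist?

5

Assign every edge capacity 1; by Menger, the answer equals the max flow.
Path Hall→Exit (+1); total 1.
Path Hall→u5→Exit (+1); total 2.
Path Hall→u6→Exit (+1); total 3.
Path Hall→u1→u8→Exit (+1); total 4.
Path Hall→u7→u4→Exit (+1); total 5.
No residual Hall→Exit path; max flow = 5.
Certifying cut of size 5: {Hall→Exit, Hall→u1, Hall→u5, Hall→u6, Hall→u7}.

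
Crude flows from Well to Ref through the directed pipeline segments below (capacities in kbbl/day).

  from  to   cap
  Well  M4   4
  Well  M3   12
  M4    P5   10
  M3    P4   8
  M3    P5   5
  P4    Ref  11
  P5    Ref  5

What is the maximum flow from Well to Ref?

Augment Well→M4→P5→Ref: bottleneck 4, flow now 4.
Augment Well→M3→P4→Ref: bottleneck 8, flow now 12.
Augment Well→M3→P5→Ref: bottleneck 1, flow now 13.
No augmenting path remains; maximum flow = 13.
In the residual graph, reachable from Well: {Well, M4, M3, P5}.
Min-cut edges: M3→P4 (8), P5→Ref (5); capacity 8 + 5 = 13.
This cut is saturated, so no flow can exceed 13.

13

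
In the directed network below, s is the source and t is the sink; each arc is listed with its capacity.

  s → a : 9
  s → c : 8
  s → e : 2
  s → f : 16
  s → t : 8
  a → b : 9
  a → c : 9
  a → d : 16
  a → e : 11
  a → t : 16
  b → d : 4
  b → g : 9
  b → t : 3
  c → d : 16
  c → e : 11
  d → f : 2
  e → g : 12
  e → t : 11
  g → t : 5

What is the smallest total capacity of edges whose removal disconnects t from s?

27

Augment s→t: bottleneck 8, flow now 8.
Augment s→a→t: bottleneck 9, flow now 17.
Augment s→e→t: bottleneck 2, flow now 19.
Augment s→c→e→t: bottleneck 8, flow now 27.
No augmenting path remains; maximum flow = 27.
By max-flow min-cut, the minimum cut capacity equals the max flow.
In the residual graph, reachable from s: {s, f}.
Min-cut edges: s→a (9), s→c (8), s→e (2), s→t (8); capacity 9 + 8 + 2 + 8 = 27.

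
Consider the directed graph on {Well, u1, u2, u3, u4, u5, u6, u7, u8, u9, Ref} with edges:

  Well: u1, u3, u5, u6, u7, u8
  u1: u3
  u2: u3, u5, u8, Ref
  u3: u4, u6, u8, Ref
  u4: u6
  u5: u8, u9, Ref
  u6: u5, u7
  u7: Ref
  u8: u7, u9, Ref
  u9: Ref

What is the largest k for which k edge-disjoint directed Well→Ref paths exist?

Assign every edge capacity 1; by Menger, the answer equals the max flow.
Path Well→u3→Ref (+1); total 1.
Path Well→u5→Ref (+1); total 2.
Path Well→u7→Ref (+1); total 3.
Path Well→u8→Ref (+1); total 4.
Path Well→u6→u5→u9→Ref (+1); total 5.
No residual Well→Ref path; max flow = 5.
Certifying cut of size 5: {u3→Ref, u5→Ref, u7→Ref, u8→Ref, u9→Ref}.

5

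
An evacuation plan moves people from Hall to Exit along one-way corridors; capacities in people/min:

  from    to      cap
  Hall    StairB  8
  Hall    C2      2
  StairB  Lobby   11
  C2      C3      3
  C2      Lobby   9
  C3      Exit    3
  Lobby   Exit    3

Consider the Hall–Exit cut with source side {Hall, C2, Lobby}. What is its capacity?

Edges leaving {Hall, C2, Lobby}: Hall→StairB (8), C2→C3 (3), Lobby→Exit (3).
Cut capacity = 8 + 3 + 3 = 14.

14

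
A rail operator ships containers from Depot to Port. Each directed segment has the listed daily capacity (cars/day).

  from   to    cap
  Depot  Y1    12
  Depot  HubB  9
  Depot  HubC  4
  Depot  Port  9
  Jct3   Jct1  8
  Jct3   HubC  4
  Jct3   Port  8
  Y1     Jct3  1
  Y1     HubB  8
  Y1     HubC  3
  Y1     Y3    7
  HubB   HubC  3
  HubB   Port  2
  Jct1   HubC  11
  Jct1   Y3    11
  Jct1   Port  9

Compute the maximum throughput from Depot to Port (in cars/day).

Augment Depot→Port: bottleneck 9, flow now 9.
Augment Depot→HubB→Port: bottleneck 2, flow now 11.
Augment Depot→Y1→Jct3→Port: bottleneck 1, flow now 12.
No augmenting path remains; maximum flow = 12.
In the residual graph, reachable from Depot: {Depot, Y1, HubB, HubC, Y3}.
Min-cut edges: Depot→Port (9), Y1→Jct3 (1), HubB→Port (2); capacity 9 + 1 + 2 = 12.
This cut is saturated, so no flow can exceed 12.

12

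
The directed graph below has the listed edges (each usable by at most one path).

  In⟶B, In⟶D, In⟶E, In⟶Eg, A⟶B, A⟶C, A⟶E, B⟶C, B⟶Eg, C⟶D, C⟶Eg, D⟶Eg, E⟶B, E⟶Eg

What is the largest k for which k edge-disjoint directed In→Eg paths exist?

Assign every edge capacity 1; by Menger, the answer equals the max flow.
Path In→Eg (+1); total 1.
Path In→B→Eg (+1); total 2.
Path In→D→Eg (+1); total 3.
Path In→E→Eg (+1); total 4.
No residual In→Eg path; max flow = 4.
Certifying cut of size 4: {In→B, In→D, In→E, In→Eg}.

4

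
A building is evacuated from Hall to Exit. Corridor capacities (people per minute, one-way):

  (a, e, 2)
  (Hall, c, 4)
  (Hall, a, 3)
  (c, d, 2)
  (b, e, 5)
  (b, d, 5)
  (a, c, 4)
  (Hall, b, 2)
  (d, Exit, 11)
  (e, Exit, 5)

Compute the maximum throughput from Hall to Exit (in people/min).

Augment Hall→a→e→Exit: bottleneck 2, flow now 2.
Augment Hall→b→d→Exit: bottleneck 2, flow now 4.
Augment Hall→c→d→Exit: bottleneck 2, flow now 6.
No augmenting path remains; maximum flow = 6.
In the residual graph, reachable from Hall: {Hall, a, c}.
Min-cut edges: Hall→b (2), a→e (2), c→d (2); capacity 2 + 2 + 2 = 6.
This cut is saturated, so no flow can exceed 6.

6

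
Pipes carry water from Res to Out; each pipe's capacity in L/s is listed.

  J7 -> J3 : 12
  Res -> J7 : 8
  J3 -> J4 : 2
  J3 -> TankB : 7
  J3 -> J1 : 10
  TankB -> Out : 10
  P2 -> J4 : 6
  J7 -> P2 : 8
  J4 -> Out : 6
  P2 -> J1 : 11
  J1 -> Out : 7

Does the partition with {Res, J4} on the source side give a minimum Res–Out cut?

Given cut capacity: 8 + 6 = 14.
Augment Res→J7→J3→TankB→Out: bottleneck 7, flow now 7.
Augment Res→J7→J3→J4→Out: bottleneck 1, flow now 8.
No augmenting path remains; maximum flow = 8.
In the residual graph, reachable from Res: {Res}.
Min-cut edges: Res→J7 (8); capacity 8 = 8.
Cut capacity 14 exceeds the max flow 8, so it is not minimum.

No — its capacity is 14, but the minimum cut has capacity 8.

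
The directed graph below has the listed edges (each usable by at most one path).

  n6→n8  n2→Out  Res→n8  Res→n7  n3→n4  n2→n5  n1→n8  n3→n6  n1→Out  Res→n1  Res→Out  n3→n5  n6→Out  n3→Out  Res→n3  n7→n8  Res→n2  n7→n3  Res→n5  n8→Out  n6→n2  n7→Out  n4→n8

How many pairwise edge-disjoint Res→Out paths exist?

6

Assign every edge capacity 1; by Menger, the answer equals the max flow.
Path Res→Out (+1); total 1.
Path Res→n1→Out (+1); total 2.
Path Res→n2→Out (+1); total 3.
Path Res→n3→Out (+1); total 4.
Path Res→n7→Out (+1); total 5.
Path Res→n8→Out (+1); total 6.
No residual Res→Out path; max flow = 6.
Certifying cut of size 6: {Res→Out, Res→n1, Res→n2, Res→n3, Res→n7, Res→n8}.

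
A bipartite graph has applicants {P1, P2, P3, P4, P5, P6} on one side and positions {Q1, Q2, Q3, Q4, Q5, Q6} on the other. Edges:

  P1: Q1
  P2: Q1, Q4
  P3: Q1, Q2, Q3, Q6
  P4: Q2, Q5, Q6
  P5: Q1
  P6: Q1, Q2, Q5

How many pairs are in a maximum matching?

5

Unit-capacity flow: source→left, listed edges, right→sink; max matching = max flow.
Augmenting path P1→Q1 (+1); matched 1.
Augmenting path P2→Q4 (+1); matched 2.
Augmenting path P3→Q2 (+1); matched 3.
Augmenting path P4→Q5 (+1); matched 4.
Augmenting path P6→Q2→P3→Q3 (+1); matched 5.
No augmenting path remains; maximum matching = 5.
König certificate: {P2, P3, P4, P6, Q1} is a vertex cover of size 5 (every listed pair touches it), so no matching can be larger.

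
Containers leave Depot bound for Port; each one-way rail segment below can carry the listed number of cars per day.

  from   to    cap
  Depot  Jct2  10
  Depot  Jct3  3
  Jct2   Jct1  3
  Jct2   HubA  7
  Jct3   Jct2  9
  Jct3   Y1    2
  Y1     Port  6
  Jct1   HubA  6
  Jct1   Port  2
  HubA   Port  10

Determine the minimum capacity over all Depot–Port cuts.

12

Augment Depot→Jct2→Jct1→Port: bottleneck 2, flow now 2.
Augment Depot→Jct2→HubA→Port: bottleneck 7, flow now 9.
Augment Depot→Jct3→Y1→Port: bottleneck 2, flow now 11.
Augment Depot→Jct2→Jct1→HubA→Port: bottleneck 1, flow now 12.
No augmenting path remains; maximum flow = 12.
By max-flow min-cut, the minimum cut capacity equals the max flow.
In the residual graph, reachable from Depot: {Depot, Jct2, Jct3}.
Min-cut edges: Jct2→Jct1 (3), Jct2→HubA (7), Jct3→Y1 (2); capacity 3 + 7 + 2 = 12.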